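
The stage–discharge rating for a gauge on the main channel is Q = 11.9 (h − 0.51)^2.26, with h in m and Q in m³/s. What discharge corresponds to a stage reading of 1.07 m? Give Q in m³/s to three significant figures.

3.21 m³/s

Q = 11.9 × (1.07 − 0.51)^2.26 = 11.9 × 0.56^2.26 = 3.210 m³/s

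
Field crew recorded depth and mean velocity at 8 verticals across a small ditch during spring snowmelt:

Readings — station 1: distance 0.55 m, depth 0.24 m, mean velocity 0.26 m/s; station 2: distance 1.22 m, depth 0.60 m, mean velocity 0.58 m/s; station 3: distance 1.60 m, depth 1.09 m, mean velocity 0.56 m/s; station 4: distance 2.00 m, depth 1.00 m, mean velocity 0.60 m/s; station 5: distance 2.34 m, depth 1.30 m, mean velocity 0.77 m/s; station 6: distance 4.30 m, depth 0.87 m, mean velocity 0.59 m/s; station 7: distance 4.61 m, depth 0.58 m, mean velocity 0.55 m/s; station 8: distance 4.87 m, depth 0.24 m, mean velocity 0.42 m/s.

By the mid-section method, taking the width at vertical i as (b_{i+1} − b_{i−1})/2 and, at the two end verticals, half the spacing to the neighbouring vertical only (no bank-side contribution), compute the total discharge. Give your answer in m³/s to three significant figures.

w_1 = (1.22 − 0.55)/2 = 0.335 m; q_1 = 0.26 × 0.24 × 0.335 = 0.02090 m³/s
w_2 = (1.60 − 0.55)/2 = 0.525 m; q_2 = 0.58 × 0.60 × 0.525 = 0.1827 m³/s
w_3 = (2.00 − 1.22)/2 = 0.39 m; q_3 = 0.56 × 1.09 × 0.39 = 0.2381 m³/s
w_4 = (2.34 − 1.60)/2 = 0.37 m; q_4 = 0.60 × 1.00 × 0.37 = 0.2220 m³/s
w_5 = (4.30 − 2.00)/2 = 1.15 m; q_5 = 0.77 × 1.30 × 1.15 = 1.151 m³/s
w_6 = (4.61 − 2.34)/2 = 1.135 m; q_6 = 0.59 × 0.87 × 1.135 = 0.5826 m³/s
w_7 = (4.87 − 4.30)/2 = 0.285 m; q_7 = 0.55 × 0.58 × 0.285 = 0.09092 m³/s
w_8 = (4.87 − 4.61)/2 = 0.13 m; q_8 = 0.42 × 0.24 × 0.13 = 0.01310 m³/s
Q = Σ qᵢ = 2.501 m³/s

2.50 m³/s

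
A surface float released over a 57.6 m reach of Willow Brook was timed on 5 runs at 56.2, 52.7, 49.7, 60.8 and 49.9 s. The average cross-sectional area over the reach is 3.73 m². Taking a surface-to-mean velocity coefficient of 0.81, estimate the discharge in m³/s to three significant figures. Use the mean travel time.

t̄ = (56.2 + 52.7 + 49.7 + 60.8 + 49.9) / 5 = 53.86 s
v_surface = L / t̄ = 57.6 / 53.86 = 1.069 m/s
v_mean = 0.81 × 1.069 = 0.8662 m/s
Q = A × v_mean = 3.73 × 0.8662 = 3.231 m³/s

3.23 m³/s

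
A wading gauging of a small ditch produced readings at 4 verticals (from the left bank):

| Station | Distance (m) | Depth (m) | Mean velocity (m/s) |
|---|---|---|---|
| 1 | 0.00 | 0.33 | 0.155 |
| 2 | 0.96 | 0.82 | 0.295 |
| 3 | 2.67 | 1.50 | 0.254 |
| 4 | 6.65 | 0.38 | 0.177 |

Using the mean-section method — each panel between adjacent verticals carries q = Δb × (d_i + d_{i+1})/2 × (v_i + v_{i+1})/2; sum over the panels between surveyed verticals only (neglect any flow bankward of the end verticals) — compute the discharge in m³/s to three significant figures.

Panel 1-2: Δb = 0.96 m, d̄ = (0.33+0.82)/2 = 0.575, v̄ = (0.155+0.295)/2 = 0.225 → q = 0.96×0.575×0.225 = 0.1242 m³/s
Panel 2-3: Δb = 1.71 m, d̄ = (0.82+1.50)/2 = 1.16, v̄ = (0.295+0.254)/2 = 0.2745 → q = 1.71×1.16×0.2745 = 0.5445 m³/s
Panel 3-4: Δb = 3.98 m, d̄ = (1.50+0.38)/2 = 0.94, v̄ = (0.254+0.177)/2 = 0.2155 → q = 3.98×0.94×0.2155 = 0.8062 m³/s
Q = Σ q = 1.475 m³/s

1.47 m³/s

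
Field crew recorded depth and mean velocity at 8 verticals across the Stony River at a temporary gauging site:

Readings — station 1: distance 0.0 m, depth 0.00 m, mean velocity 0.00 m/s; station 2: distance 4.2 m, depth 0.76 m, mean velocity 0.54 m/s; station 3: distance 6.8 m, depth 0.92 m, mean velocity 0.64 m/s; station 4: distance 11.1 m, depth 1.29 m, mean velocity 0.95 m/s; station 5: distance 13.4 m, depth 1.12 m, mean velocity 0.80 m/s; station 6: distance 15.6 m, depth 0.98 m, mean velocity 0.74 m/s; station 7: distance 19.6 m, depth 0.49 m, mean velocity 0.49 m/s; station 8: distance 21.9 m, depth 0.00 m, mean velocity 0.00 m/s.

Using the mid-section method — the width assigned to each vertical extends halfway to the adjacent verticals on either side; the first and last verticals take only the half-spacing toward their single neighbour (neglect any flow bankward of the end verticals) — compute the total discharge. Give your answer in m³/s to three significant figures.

12.5 m³/s

w_2 = (6.8 − 0.0)/2 = 3.4 m; q_2 = 0.54 × 0.76 × 3.4 = 1.395 m³/s
w_3 = (11.1 − 4.2)/2 = 3.45 m; q_3 = 0.64 × 0.92 × 3.45 = 2.031 m³/s
w_4 = (13.4 − 6.8)/2 = 3.3 m; q_4 = 0.95 × 1.29 × 3.3 = 4.044 m³/s
w_5 = (15.6 − 11.1)/2 = 2.25 m; q_5 = 0.80 × 1.12 × 2.25 = 2.016 m³/s
w_6 = (19.6 − 13.4)/2 = 3.1 m; q_6 = 0.74 × 0.98 × 3.1 = 2.248 m³/s
w_7 = (21.9 − 15.6)/2 = 3.15 m; q_7 = 0.49 × 0.49 × 3.15 = 0.7563 m³/s
Stations 1, 8 contribute zero (depth or velocity is 0).
Q = Σ qᵢ = 12.49 m³/s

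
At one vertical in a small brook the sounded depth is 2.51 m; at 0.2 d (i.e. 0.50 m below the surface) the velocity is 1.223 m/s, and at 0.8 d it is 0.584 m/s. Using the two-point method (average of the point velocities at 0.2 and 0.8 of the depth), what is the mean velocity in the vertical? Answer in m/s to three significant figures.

v̄ = (1.223 + 0.584) / 2 = 0.9035 m/s

0.904 m/s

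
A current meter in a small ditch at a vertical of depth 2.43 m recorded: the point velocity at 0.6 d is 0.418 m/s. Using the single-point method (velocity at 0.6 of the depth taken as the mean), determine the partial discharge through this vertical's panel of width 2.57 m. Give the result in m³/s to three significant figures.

2.61 m³/s

v̄ = v₀.₆ = 0.418 m/s
q = v̄ × d × w = 0.4180 × 2.43 × 2.57 = 2.610 m³/s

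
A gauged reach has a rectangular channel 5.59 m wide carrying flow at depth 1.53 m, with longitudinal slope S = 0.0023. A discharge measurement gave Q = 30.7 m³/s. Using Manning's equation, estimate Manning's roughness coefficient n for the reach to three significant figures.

A = b·y = 5.59 × 1.53 = 8.553 m²
P = b + 2y = 5.59 + 2×1.53 = 8.650 m
R = A/P = 8.553/8.650 = 0.9888 m
n = (1/Q)·A·R^(2/3)·S^(1/2) = (1/30.7) × 8.553 × 0.9925 × 0.04796 = 0.01326

0.0133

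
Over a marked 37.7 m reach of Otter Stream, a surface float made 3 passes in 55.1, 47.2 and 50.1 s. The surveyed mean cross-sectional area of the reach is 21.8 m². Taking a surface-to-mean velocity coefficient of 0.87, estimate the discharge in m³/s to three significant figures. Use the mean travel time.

t̄ = (55.1 + 47.2 + 50.1) / 3 = 50.8 s
v_surface = L / t̄ = 37.7 / 50.8 = 0.7421 m/s
v_mean = 0.87 × 0.7421 = 0.6456 m/s
Q = A × v_mean = 21.8 × 0.6456 = 14.08 m³/s

14.1 m³/s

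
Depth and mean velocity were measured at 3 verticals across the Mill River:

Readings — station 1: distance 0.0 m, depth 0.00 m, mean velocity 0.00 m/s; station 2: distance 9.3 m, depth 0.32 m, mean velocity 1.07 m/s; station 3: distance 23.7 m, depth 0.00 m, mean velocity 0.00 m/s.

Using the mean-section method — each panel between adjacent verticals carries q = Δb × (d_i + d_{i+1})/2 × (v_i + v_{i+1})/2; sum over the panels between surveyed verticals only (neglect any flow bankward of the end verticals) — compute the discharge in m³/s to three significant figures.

2.03 m³/s

Panel 1-2: Δb = 9.3 m, d̄ = (0.00+0.32)/2 = 0.16, v̄ = (0.00+1.07)/2 = 0.535 → q = 9.3×0.16×0.535 = 0.7961 m³/s
Panel 2-3: Δb = 14.4 m, d̄ = (0.32+0.00)/2 = 0.16, v̄ = (1.07+0.00)/2 = 0.535 → q = 14.4×0.16×0.535 = 1.233 m³/s
Q = Σ q = 2.029 m³/s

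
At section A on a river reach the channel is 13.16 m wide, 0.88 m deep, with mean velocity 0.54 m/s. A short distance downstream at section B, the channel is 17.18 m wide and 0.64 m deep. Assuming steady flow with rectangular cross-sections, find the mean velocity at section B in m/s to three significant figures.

Q = A₁V₁ = (13.16×0.88) × 0.54 = 6.254 m³/s
A₂ = 17.18 × 0.64 = 11.00 m²
V₂ = Q/A₂ = 6.254/11.00 = 0.5688 m/s

0.569 m/s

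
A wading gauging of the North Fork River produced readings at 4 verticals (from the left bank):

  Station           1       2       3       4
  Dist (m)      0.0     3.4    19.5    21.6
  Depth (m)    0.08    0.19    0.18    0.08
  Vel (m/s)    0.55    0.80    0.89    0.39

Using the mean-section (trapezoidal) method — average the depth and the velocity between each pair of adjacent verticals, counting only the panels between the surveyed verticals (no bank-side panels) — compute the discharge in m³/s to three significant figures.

3.00 m³/s

Panel 1-2: Δb = 3.4 m, d̄ = (0.08+0.19)/2 = 0.135, v̄ = (0.55+0.80)/2 = 0.675 → q = 3.4×0.135×0.675 = 0.3098 m³/s
Panel 2-3: Δb = 16.1 m, d̄ = (0.19+0.18)/2 = 0.185, v̄ = (0.80+0.89)/2 = 0.845 → q = 16.1×0.185×0.845 = 2.517 m³/s
Panel 3-4: Δb = 2.1 m, d̄ = (0.18+0.08)/2 = 0.13, v̄ = (0.89+0.39)/2 = 0.64 → q = 2.1×0.13×0.64 = 0.1747 m³/s
Q = Σ q = 3.001 m³/s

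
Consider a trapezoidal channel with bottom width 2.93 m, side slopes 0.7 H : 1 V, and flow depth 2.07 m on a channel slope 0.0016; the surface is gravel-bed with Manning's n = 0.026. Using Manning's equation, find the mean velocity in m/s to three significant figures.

A = (b + z·y)·y = (2.93 + 0.7×2.07)×2.07 = 9.065 m²
P = b + 2y√(1+z²) = 2.93 + 2×2.07×√(1+0.7²) = 7.984 m
R = A/P = 9.065/7.984 = 1.135 m
Q = (1/n)·A·R^(2/3)·S^(1/2) = (1/0.026) × 9.065 × 1.135^(2/3) × 0.0016^(1/2) = 15.18 m³/s
V = Q/A = 15.18/9.065 = 1.674 m/s

1.67 m/s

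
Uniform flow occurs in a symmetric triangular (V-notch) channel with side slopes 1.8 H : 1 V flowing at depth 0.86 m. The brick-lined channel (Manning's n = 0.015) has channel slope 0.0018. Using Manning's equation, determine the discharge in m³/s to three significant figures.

A = z·y² = 1.8×0.86² = 1.331 m²
P = 2y√(1+z²) = 2×0.86×√(1+1.8²) = 3.542 m
R = A/P = 1.331/3.542 = 0.3759 m
Q = (1/n)·A·R^(2/3)·S^(1/2) = (1/0.015) × 1.331 × 0.3759^(2/3) × 0.0018^(1/2) = 1.961 m³/s

1.96 m³/s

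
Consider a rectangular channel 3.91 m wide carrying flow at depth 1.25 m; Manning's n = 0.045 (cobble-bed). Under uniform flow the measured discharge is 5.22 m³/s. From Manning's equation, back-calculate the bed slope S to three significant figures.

0.00332

A = b·y = 3.91 × 1.25 = 4.888 m²
P = b + 2y = 3.91 + 2×1.25 = 6.410 m
R = A/P = 4.888/6.410 = 0.7625 m
S = (Q·n / (1·A·R^(2/3)))² = (5.22×0.045 / (1×4.888×0.8346))² = 0.003316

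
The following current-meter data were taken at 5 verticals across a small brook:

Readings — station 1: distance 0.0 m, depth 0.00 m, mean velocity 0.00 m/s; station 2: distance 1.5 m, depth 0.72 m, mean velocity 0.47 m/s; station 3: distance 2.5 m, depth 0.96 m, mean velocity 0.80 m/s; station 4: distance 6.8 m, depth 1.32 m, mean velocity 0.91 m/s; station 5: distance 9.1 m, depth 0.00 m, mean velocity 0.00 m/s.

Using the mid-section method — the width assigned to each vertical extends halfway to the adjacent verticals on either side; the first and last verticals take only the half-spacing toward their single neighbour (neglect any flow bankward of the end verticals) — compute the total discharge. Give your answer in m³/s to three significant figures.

w_2 = (2.5 − 0.0)/2 = 1.25 m; q_2 = 0.47 × 0.72 × 1.25 = 0.4230 m³/s
w_3 = (6.8 − 1.5)/2 = 2.65 m; q_3 = 0.80 × 0.96 × 2.65 = 2.035 m³/s
w_4 = (9.1 − 2.5)/2 = 3.3 m; q_4 = 0.91 × 1.32 × 3.3 = 3.964 m³/s
Stations 1, 5 contribute zero (depth or velocity is 0).
Q = Σ qᵢ = 6.422 m³/s

6.42 m³/s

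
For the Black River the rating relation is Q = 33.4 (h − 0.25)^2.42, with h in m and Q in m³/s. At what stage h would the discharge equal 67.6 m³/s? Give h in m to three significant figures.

h − h₀ = (Q/C)^(1/b) = (67.6/33.4)^(1/2.42) = 1.338 m
h = 0.25 + 1.338 = 1.588 m

1.59 m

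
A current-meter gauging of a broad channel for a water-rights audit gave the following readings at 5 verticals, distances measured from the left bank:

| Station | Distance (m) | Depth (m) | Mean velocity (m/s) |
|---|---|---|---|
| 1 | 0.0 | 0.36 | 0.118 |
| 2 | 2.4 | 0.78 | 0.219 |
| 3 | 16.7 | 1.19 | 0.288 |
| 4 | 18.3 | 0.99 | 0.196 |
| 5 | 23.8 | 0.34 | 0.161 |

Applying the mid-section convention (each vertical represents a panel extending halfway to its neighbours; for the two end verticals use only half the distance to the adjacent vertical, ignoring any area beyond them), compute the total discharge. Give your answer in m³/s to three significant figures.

w_1 = (2.4 − 0.0)/2 = 1.2 m; q_1 = 0.118 × 0.36 × 1.2 = 0.05098 m³/s
w_2 = (16.7 − 0.0)/2 = 8.35 m; q_2 = 0.219 × 0.78 × 8.35 = 1.426 m³/s
w_3 = (18.3 − 2.4)/2 = 7.95 m; q_3 = 0.288 × 1.19 × 7.95 = 2.725 m³/s
w_4 = (23.8 − 16.7)/2 = 3.55 m; q_4 = 0.196 × 0.99 × 3.55 = 0.6888 m³/s
w_5 = (23.8 − 18.3)/2 = 2.75 m; q_5 = 0.161 × 0.34 × 2.75 = 0.1505 m³/s
Q = Σ qᵢ = 5.041 m³/s

5.04 m³/s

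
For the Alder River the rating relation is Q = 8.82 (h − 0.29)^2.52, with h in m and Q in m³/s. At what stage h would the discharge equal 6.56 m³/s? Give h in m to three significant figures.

h − h₀ = (Q/C)^(1/b) = (6.56/8.82)^(1/2.52) = 0.8892 m
h = 0.29 + 0.8892 = 1.179 m

1.18 m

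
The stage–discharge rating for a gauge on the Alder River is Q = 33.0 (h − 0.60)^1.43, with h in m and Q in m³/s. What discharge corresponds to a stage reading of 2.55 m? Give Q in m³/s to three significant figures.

Q = 33.0 × (2.55 − 0.60)^1.43 = 33.0 × 1.95^1.43 = 85.76 m³/s

85.8 m³/s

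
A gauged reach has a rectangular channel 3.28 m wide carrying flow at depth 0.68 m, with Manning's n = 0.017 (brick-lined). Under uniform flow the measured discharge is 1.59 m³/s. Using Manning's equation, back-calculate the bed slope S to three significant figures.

0.000390

A = b·y = 3.28 × 0.68 = 2.230 m²
P = b + 2y = 3.28 + 2×0.68 = 4.640 m
R = A/P = 2.230/4.640 = 0.4807 m
S = (Q·n / (1·A·R^(2/3)))² = (1.59×0.017 / (1×2.230×0.6136))² = 0.0003900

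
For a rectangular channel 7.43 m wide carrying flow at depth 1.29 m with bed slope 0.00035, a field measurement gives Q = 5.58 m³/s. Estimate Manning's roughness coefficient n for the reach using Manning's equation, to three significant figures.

A = b·y = 7.43 × 1.29 = 9.585 m²
P = b + 2y = 7.43 + 2×1.29 = 10.01 m
R = A/P = 9.585/10.01 = 0.9575 m
n = (1/Q)·A·R^(2/3)·S^(1/2) = (1/5.58) × 9.585 × 0.9715 × 0.01871 = 0.03122

0.0312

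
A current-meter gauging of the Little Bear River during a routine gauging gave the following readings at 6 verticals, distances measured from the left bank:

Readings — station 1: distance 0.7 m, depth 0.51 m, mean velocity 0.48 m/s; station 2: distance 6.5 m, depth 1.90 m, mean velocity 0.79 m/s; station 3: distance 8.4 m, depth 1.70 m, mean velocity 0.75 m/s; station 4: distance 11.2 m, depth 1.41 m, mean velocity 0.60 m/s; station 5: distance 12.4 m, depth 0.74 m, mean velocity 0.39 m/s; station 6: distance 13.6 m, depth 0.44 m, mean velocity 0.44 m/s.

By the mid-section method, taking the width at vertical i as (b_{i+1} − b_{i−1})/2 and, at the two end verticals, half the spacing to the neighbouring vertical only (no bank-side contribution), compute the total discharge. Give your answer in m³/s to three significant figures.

w_1 = (6.5 − 0.7)/2 = 2.9 m; q_1 = 0.48 × 0.51 × 2.9 = 0.7099 m³/s
w_2 = (8.4 − 0.7)/2 = 3.85 m; q_2 = 0.79 × 1.90 × 3.85 = 5.779 m³/s
w_3 = (11.2 − 6.5)/2 = 2.35 m; q_3 = 0.75 × 1.70 × 2.35 = 2.996 m³/s
w_4 = (12.4 − 8.4)/2 = 2 m; q_4 = 0.60 × 1.41 × 2 = 1.692 m³/s
w_5 = (13.6 − 11.2)/2 = 1.2 m; q_5 = 0.39 × 0.74 × 1.2 = 0.3463 m³/s
w_6 = (13.6 − 12.4)/2 = 0.6 m; q_6 = 0.44 × 0.44 × 0.6 = 0.1162 m³/s
Q = Σ qᵢ = 11.64 m³/s

11.6 m³/s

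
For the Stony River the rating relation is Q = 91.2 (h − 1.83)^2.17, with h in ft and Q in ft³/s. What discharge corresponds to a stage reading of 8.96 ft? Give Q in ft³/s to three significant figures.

6470 ft³/s

Q = 91.2 × (8.96 − 1.83)^2.17 = 91.2 × 7.13^2.17 = 6474 ft³/s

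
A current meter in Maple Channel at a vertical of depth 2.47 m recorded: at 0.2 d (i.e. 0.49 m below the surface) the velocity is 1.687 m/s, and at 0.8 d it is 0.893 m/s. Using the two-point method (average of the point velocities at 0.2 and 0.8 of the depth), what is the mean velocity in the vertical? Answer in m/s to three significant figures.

v̄ = (1.687 + 0.893) / 2 = 1.290 m/s

1.29 m/s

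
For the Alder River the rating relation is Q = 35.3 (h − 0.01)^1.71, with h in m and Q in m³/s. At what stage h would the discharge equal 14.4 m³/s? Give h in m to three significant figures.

h − h₀ = (Q/C)^(1/b) = (14.4/35.3)^(1/1.71) = 0.5919 m
h = 0.01 + 0.5919 = 0.6019 m

0.602 m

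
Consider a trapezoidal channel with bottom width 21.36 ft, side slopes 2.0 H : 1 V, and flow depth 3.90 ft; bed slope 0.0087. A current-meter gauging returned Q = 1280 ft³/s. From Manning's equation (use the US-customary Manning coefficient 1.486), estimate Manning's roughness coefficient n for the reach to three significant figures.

0.0252

A = (b + z·y)·y = (21.36 + 2.0×3.90)×3.90 = 113.7 ft²
P = b + 2y√(1+z²) = 21.36 + 2×3.90×√(1+2.0²) = 38.80 ft
R = A/P = 113.7/38.80 = 2.931 ft
n = (1.486/Q)·A·R^(2/3)·S^(1/2) = (1.486/1280) × 113.7 × 2.048 × 0.09327 = 0.02522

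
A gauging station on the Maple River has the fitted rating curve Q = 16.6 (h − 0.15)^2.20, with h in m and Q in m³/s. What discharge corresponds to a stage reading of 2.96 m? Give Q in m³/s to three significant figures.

161 m³/s

Q = 16.6 × (2.96 − 0.15)^2.20 = 16.6 × 2.81^2.20 = 161.2 m³/s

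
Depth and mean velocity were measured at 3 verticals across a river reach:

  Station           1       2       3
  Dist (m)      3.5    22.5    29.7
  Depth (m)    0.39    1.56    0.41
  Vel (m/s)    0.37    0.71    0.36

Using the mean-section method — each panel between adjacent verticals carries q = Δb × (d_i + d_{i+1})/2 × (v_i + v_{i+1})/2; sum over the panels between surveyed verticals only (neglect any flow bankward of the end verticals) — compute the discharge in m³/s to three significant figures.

Panel 1-2: Δb = 19 m, d̄ = (0.39+1.56)/2 = 0.975, v̄ = (0.37+0.71)/2 = 0.54 → q = 19×0.975×0.54 = 10.00 m³/s
Panel 2-3: Δb = 7.2 m, d̄ = (1.56+0.41)/2 = 0.985, v̄ = (0.71+0.36)/2 = 0.535 → q = 7.2×0.985×0.535 = 3.794 m³/s
Q = Σ q = 13.80 m³/s

13.8 m³/s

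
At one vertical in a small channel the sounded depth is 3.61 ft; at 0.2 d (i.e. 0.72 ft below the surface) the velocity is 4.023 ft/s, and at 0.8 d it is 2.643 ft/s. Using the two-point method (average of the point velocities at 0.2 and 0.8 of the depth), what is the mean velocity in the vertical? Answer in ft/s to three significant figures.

v̄ = (4.023 + 2.643) / 2 = 3.333 ft/s

3.33 ft/s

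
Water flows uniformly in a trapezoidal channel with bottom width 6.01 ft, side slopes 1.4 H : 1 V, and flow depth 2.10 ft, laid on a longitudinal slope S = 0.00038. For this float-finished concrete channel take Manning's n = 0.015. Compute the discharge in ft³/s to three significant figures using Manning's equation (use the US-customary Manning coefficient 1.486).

A = (b + z·y)·y = (6.01 + 1.4×2.10)×2.10 = 18.80 ft²
P = b + 2y√(1+z²) = 6.01 + 2×2.10×√(1+1.4²) = 13.24 ft
R = A/P = 18.80/13.24 = 1.420 ft
Q = (1.486/n)·A·R^(2/3)·S^(1/2) = (1.486/0.015) × 18.80 × 1.420^(2/3) × 0.00038^(1/2) = 45.85 ft³/s

45.9 ft³/s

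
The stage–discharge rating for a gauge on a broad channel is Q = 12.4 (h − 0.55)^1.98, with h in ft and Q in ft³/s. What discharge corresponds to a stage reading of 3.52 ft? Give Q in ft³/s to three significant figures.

Q = 12.4 × (3.52 − 0.55)^1.98 = 12.4 × 2.97^1.98 = 107.0 ft³/s

107 ft³/s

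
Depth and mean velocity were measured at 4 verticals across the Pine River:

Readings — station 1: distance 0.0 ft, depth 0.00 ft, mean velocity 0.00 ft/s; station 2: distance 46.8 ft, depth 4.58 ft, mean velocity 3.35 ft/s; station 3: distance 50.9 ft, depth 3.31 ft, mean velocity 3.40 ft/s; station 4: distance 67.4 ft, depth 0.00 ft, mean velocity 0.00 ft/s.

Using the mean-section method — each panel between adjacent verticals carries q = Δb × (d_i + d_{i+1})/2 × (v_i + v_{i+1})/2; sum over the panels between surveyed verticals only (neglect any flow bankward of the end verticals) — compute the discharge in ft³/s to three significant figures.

281 ft³/s

Panel 1-2: Δb = 46.8 ft, d̄ = (0.00+4.58)/2 = 2.29, v̄ = (0.00+3.35)/2 = 1.675 → q = 46.8×2.29×1.675 = 179.5 ft³/s
Panel 2-3: Δb = 4.1 ft, d̄ = (4.58+3.31)/2 = 3.945, v̄ = (3.35+3.40)/2 = 3.375 → q = 4.1×3.945×3.375 = 54.59 ft³/s
Panel 3-4: Δb = 16.5 ft, d̄ = (3.31+0.00)/2 = 1.655, v̄ = (3.40+0.00)/2 = 1.7 → q = 16.5×1.655×1.7 = 46.42 ft³/s
Q = Σ q = 280.5 ft³/s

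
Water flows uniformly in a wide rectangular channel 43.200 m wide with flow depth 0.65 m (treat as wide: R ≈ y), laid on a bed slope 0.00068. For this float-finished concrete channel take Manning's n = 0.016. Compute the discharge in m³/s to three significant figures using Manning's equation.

A = b·y = 43.200 × 0.65 = 28.08 m²
Wide channel: R ≈ y = 0.65 m
Q = (1/n)·A·R^(2/3)·S^(1/2) = (1/0.016) × 28.08 × 0.6500^(2/3) × 0.00068^(1/2) = 34.34 m³/s

34.3 m³/s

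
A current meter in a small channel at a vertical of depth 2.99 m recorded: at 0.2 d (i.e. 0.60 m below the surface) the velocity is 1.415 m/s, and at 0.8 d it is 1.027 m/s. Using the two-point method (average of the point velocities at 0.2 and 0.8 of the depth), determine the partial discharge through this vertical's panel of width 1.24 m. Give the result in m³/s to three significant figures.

4.53 m³/s

v̄ = (1.415 + 1.027) / 2 = 1.221 m/s
q = v̄ × d × w = 1.221 × 2.99 × 1.24 = 4.527 m³/s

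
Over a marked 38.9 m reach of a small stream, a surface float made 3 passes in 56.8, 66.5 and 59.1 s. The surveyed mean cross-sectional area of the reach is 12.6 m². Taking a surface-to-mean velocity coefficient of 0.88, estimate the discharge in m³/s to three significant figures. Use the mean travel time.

7.09 m³/s

t̄ = (56.8 + 66.5 + 59.1) / 3 = 60.8 s
v_surface = L / t̄ = 38.9 / 60.8 = 0.6398 m/s
v_mean = 0.88 × 0.6398 = 0.5630 m/s
Q = A × v_mean = 12.6 × 0.5630 = 7.094 m³/s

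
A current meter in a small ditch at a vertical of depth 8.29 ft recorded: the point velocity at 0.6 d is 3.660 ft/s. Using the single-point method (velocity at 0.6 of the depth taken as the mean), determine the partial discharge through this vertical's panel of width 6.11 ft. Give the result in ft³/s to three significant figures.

v̄ = v₀.₆ = 3.660 ft/s
q = v̄ × d × w = 3.660 × 8.29 × 6.11 = 185.4 ft³/s

185 ft³/s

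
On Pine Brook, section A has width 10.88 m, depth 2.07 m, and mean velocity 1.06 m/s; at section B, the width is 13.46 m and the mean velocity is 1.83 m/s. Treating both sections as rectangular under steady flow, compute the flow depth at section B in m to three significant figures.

0.969 m

Q = A₁V₁ = (10.88×2.07) × 1.06 = 23.87 m³/s
d₂ = Q/(b₂ V₂) = 23.87/(13.46×1.83) = 0.9692 m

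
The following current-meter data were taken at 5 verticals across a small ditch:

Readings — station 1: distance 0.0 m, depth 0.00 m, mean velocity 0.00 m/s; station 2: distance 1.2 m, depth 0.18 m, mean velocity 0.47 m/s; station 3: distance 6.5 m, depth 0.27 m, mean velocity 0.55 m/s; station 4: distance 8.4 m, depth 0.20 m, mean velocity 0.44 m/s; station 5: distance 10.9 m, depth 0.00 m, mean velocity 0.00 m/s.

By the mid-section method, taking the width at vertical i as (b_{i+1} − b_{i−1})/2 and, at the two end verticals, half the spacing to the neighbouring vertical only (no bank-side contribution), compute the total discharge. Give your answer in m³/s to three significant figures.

w_2 = (6.5 − 0.0)/2 = 3.25 m; q_2 = 0.47 × 0.18 × 3.25 = 0.2750 m³/s
w_3 = (8.4 − 1.2)/2 = 3.6 m; q_3 = 0.55 × 0.27 × 3.6 = 0.5346 m³/s
w_4 = (10.9 − 6.5)/2 = 2.2 m; q_4 = 0.44 × 0.20 × 2.2 = 0.1936 m³/s
Stations 1, 5 contribute zero (depth or velocity is 0).
Q = Σ qᵢ = 1.003 m³/s

1.00 m³/s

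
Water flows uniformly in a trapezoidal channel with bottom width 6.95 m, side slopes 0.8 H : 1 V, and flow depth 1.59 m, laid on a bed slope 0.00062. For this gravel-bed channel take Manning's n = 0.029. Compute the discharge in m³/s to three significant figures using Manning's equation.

12.6 m³/s

A = (b + z·y)·y = (6.95 + 0.8×1.59)×1.59 = 13.07 m²
P = b + 2y√(1+z²) = 6.95 + 2×1.59×√(1+0.8²) = 11.02 m
R = A/P = 13.07/11.02 = 1.186 m
Q = (1/n)·A·R^(2/3)·S^(1/2) = (1/0.029) × 13.07 × 1.186^(2/3) × 0.00062^(1/2) = 12.58 m³/s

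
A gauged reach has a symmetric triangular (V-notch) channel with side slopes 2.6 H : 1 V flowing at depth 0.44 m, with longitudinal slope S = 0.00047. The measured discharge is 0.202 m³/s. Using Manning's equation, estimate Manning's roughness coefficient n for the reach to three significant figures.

A = z·y² = 2.6×0.44² = 0.5034 m²
P = 2y√(1+z²) = 2×0.44×√(1+2.6²) = 2.451 m
R = A/P = 0.5034/2.451 = 0.2053 m
n = (1/Q)·A·R^(2/3)·S^(1/2) = (1/0.202) × 0.5034 × 0.3481 × 0.02168 = 0.01880

0.0188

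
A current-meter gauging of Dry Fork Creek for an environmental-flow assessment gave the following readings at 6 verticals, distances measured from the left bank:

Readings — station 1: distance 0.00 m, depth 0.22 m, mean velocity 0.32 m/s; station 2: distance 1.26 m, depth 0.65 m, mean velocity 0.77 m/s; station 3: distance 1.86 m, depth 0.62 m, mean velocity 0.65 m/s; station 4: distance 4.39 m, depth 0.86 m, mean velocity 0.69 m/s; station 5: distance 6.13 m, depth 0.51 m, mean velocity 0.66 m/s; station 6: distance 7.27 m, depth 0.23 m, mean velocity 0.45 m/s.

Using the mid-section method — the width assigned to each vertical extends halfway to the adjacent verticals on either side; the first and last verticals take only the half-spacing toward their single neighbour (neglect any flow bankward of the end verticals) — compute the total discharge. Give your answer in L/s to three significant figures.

w_1 = (1.26 − 0.00)/2 = 0.63 m; q_1 = 0.32 × 0.22 × 0.63 = 0.04435 m³/s
w_2 = (1.86 − 0.00)/2 = 0.93 m; q_2 = 0.77 × 0.65 × 0.93 = 0.4655 m³/s
w_3 = (4.39 − 1.26)/2 = 1.565 m; q_3 = 0.65 × 0.62 × 1.565 = 0.6307 m³/s
w_4 = (6.13 − 1.86)/2 = 2.135 m; q_4 = 0.69 × 0.86 × 2.135 = 1.267 m³/s
w_5 = (7.27 − 4.39)/2 = 1.44 m; q_5 = 0.66 × 0.51 × 1.44 = 0.4847 m³/s
w_6 = (7.27 − 6.13)/2 = 0.57 m; q_6 = 0.45 × 0.23 × 0.57 = 0.05900 m³/s
Q = Σ qᵢ = 2.951 m³/s
= 2.951 × 1000 = 2951 L/s

2950 L/s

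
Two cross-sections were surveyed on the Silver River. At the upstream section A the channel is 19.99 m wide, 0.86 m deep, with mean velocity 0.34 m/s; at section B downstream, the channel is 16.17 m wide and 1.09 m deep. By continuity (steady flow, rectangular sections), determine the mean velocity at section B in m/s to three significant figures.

Q = A₁V₁ = (19.99×0.86) × 0.34 = 5.845 m³/s
A₂ = 16.17 × 1.09 = 17.63 m²
V₂ = Q/A₂ = 5.845/17.63 = 0.3316 m/s

0.332 m/s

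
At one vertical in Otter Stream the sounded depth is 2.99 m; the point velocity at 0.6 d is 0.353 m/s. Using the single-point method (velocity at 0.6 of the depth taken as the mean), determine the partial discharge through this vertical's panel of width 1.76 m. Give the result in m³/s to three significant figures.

v̄ = v₀.₆ = 0.353 m/s
q = v̄ × d × w = 0.3530 × 2.99 × 1.76 = 1.858 m³/s

1.86 m³/s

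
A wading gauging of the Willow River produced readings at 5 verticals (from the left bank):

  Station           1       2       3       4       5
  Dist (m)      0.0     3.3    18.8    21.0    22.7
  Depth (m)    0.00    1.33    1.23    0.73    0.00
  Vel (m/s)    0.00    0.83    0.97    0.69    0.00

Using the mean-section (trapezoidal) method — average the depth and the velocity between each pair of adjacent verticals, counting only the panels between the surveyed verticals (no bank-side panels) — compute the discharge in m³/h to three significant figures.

74800 m³/h

Panel 1-2: Δb = 3.3 m, d̄ = (0.00+1.33)/2 = 0.665, v̄ = (0.00+0.83)/2 = 0.415 → q = 3.3×0.665×0.415 = 0.9107 m³/s
Panel 2-3: Δb = 15.5 m, d̄ = (1.33+1.23)/2 = 1.28, v̄ = (0.83+0.97)/2 = 0.9 → q = 15.5×1.28×0.9 = 17.86 m³/s
Panel 3-4: Δb = 2.2 m, d̄ = (1.23+0.73)/2 = 0.98, v̄ = (0.97+0.69)/2 = 0.83 → q = 2.2×0.98×0.83 = 1.789 m³/s
Panel 4-5: Δb = 1.7 m, d̄ = (0.73+0.00)/2 = 0.365, v̄ = (0.69+0.00)/2 = 0.345 → q = 1.7×0.365×0.345 = 0.2141 m³/s
Q = Σ q = 20.77 m³/s
= 20.77 × 3600 = 74770 m³/h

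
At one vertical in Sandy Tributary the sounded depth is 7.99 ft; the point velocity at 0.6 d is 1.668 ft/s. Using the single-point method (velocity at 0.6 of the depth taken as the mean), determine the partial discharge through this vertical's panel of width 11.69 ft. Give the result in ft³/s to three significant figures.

156 ft³/s

v̄ = v₀.₆ = 1.668 ft/s
q = v̄ × d × w = 1.668 × 7.99 × 11.69 = 155.8 ft³/s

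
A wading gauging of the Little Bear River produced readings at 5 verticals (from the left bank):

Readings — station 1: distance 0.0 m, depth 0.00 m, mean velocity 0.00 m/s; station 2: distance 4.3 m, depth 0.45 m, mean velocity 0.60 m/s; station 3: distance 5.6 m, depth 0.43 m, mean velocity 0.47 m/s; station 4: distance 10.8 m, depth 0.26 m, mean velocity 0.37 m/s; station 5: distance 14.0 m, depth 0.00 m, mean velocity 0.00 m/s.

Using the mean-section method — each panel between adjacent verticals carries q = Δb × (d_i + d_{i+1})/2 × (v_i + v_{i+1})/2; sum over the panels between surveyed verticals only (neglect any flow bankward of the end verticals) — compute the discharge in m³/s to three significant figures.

1.43 m³/s

Panel 1-2: Δb = 4.3 m, d̄ = (0.00+0.45)/2 = 0.225, v̄ = (0.00+0.60)/2 = 0.3 → q = 4.3×0.225×0.3 = 0.2903 m³/s
Panel 2-3: Δb = 1.3 m, d̄ = (0.45+0.43)/2 = 0.44, v̄ = (0.60+0.47)/2 = 0.535 → q = 1.3×0.44×0.535 = 0.3060 m³/s
Panel 3-4: Δb = 5.2 m, d̄ = (0.43+0.26)/2 = 0.345, v̄ = (0.47+0.37)/2 = 0.42 → q = 5.2×0.345×0.42 = 0.7535 m³/s
Panel 4-5: Δb = 3.2 m, d̄ = (0.26+0.00)/2 = 0.13, v̄ = (0.37+0.00)/2 = 0.185 → q = 3.2×0.13×0.185 = 0.07696 m³/s
Q = Σ q = 1.427 m³/s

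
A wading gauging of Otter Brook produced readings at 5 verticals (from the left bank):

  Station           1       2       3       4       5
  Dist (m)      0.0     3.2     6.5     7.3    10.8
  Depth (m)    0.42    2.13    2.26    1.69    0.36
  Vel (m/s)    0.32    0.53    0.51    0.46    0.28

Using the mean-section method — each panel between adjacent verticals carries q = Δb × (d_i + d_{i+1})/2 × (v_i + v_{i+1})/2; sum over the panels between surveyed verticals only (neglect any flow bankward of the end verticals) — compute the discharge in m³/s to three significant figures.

Panel 1-2: Δb = 3.2 m, d̄ = (0.42+2.13)/2 = 1.275, v̄ = (0.32+0.53)/2 = 0.425 → q = 3.2×1.275×0.425 = 1.734 m³/s
Panel 2-3: Δb = 3.3 m, d̄ = (2.13+2.26)/2 = 2.195, v̄ = (0.53+0.51)/2 = 0.52 → q = 3.3×2.195×0.52 = 3.767 m³/s
Panel 3-4: Δb = 0.8 m, d̄ = (2.26+1.69)/2 = 1.975, v̄ = (0.51+0.46)/2 = 0.485 → q = 0.8×1.975×0.485 = 0.7663 m³/s
Panel 4-5: Δb = 3.5 m, d̄ = (1.69+0.36)/2 = 1.025, v̄ = (0.46+0.28)/2 = 0.37 → q = 3.5×1.025×0.37 = 1.327 m³/s
Q = Σ q = 7.594 m³/s

7.59 m³/s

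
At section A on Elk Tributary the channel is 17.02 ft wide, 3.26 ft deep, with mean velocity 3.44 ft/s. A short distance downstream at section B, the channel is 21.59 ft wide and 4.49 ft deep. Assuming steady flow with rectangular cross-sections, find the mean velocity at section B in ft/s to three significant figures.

Q = A₁V₁ = (17.02×3.26) × 3.44 = 190.9 ft³/s
A₂ = 21.59 × 4.49 = 96.94 ft²
V₂ = Q/A₂ = 190.9/96.94 = 1.969 ft/s

1.97 ft/s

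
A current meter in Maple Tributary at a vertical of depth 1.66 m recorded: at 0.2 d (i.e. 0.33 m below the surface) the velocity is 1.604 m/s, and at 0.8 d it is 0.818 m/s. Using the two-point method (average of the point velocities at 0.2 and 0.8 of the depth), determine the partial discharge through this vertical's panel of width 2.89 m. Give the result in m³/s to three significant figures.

5.81 m³/s

v̄ = (1.604 + 0.818) / 2 = 1.211 m/s
q = v̄ × d × w = 1.211 × 1.66 × 2.89 = 5.810 m³/s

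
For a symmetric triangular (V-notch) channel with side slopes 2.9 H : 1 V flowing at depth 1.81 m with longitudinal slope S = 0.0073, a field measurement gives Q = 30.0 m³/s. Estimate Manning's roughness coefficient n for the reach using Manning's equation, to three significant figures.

0.0244

A = z·y² = 2.9×1.81² = 9.501 m²
P = 2y√(1+z²) = 2×1.81×√(1+2.9²) = 11.10 m
R = A/P = 9.501/11.10 = 0.8556 m
n = (1/Q)·A·R^(2/3)·S^(1/2) = (1/30.0) × 9.501 × 0.9012 × 0.08544 = 0.02439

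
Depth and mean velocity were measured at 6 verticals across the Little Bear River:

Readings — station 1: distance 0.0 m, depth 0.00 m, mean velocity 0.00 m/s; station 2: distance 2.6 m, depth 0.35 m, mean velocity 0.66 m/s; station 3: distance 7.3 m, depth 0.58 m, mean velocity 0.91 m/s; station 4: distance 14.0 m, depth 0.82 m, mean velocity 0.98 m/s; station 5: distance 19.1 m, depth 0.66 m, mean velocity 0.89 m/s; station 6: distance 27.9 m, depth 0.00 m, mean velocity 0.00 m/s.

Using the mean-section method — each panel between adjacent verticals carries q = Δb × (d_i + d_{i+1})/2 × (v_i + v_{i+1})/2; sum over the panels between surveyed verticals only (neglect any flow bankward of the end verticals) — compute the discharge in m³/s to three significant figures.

Panel 1-2: Δb = 2.6 m, d̄ = (0.00+0.35)/2 = 0.175, v̄ = (0.00+0.66)/2 = 0.33 → q = 2.6×0.175×0.33 = 0.1502 m³/s
Panel 2-3: Δb = 4.7 m, d̄ = (0.35+0.58)/2 = 0.465, v̄ = (0.66+0.91)/2 = 0.785 → q = 4.7×0.465×0.785 = 1.716 m³/s
Panel 3-4: Δb = 6.7 m, d̄ = (0.58+0.82)/2 = 0.7, v̄ = (0.91+0.98)/2 = 0.945 → q = 6.7×0.7×0.945 = 4.432 m³/s
Panel 4-5: Δb = 5.1 m, d̄ = (0.82+0.66)/2 = 0.74, v̄ = (0.98+0.89)/2 = 0.935 → q = 5.1×0.74×0.935 = 3.529 m³/s
Panel 5-6: Δb = 8.8 m, d̄ = (0.66+0.00)/2 = 0.33, v̄ = (0.89+0.00)/2 = 0.445 → q = 8.8×0.33×0.445 = 1.292 m³/s
Q = Σ q = 11.12 m³/s

11.1 m³/s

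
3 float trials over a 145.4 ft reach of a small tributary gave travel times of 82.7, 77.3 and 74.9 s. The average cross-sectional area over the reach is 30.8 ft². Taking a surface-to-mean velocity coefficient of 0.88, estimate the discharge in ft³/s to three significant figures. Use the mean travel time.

t̄ = (82.7 + 77.3 + 74.9) / 3 = 78.3 s
v_surface = L / t̄ = 145.4 / 78.3 = 1.857 ft/s
v_mean = 0.88 × 1.857 = 1.634 ft/s
Q = A × v_mean = 30.8 × 1.634 = 50.33 ft³/s

50.3 ft³/s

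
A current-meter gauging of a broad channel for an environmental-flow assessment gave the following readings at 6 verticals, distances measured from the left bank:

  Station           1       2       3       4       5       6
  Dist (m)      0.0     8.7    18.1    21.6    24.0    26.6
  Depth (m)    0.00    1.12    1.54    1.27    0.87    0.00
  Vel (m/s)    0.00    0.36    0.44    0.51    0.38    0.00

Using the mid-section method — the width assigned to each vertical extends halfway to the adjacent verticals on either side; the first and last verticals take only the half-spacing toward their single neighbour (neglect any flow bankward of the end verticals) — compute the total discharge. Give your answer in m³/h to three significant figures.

38700 m³/h

w_2 = (18.1 − 0.0)/2 = 9.05 m; q_2 = 0.36 × 1.12 × 9.05 = 3.649 m³/s
w_3 = (21.6 − 8.7)/2 = 6.45 m; q_3 = 0.44 × 1.54 × 6.45 = 4.371 m³/s
w_4 = (24.0 − 18.1)/2 = 2.95 m; q_4 = 0.51 × 1.27 × 2.95 = 1.911 m³/s
w_5 = (26.6 − 21.6)/2 = 2.5 m; q_5 = 0.38 × 0.87 × 2.5 = 0.8265 m³/s
Stations 1, 6 contribute zero (depth or velocity is 0).
Q = Σ qᵢ = 10.76 m³/s
= 10.76 × 3600 = 38720 m³/h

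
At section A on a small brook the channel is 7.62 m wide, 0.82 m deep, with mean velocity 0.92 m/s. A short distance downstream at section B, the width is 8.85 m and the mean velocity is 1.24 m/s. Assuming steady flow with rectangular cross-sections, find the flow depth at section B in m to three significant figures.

0.524 m

Q = A₁V₁ = (7.62×0.82) × 0.92 = 5.749 m³/s
d₂ = Q/(b₂ V₂) = 5.749/(8.85×1.24) = 0.5238 m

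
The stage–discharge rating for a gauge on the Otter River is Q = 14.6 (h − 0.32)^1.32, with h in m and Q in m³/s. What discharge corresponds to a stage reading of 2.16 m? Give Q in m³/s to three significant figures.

32.7 m³/s

Q = 14.6 × (2.16 − 0.32)^1.32 = 14.6 × 1.84^1.32 = 32.65 m³/s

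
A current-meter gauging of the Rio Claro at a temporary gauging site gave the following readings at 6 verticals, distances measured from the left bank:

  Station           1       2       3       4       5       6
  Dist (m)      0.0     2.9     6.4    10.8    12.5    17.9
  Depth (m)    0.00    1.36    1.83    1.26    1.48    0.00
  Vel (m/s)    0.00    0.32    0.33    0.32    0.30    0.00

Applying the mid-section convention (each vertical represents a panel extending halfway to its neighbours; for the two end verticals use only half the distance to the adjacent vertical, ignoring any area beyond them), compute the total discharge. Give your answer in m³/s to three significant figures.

6.58 m³/s

w_2 = (6.4 − 0.0)/2 = 3.2 m; q_2 = 0.32 × 1.36 × 3.2 = 1.393 m³/s
w_3 = (10.8 − 2.9)/2 = 3.95 m; q_3 = 0.33 × 1.83 × 3.95 = 2.385 m³/s
w_4 = (12.5 − 6.4)/2 = 3.05 m; q_4 = 0.32 × 1.26 × 3.05 = 1.230 m³/s
w_5 = (17.9 − 10.8)/2 = 3.55 m; q_5 = 0.30 × 1.48 × 3.55 = 1.576 m³/s
Stations 1, 6 contribute zero (depth or velocity is 0).
Q = Σ qᵢ = 6.584 m³/s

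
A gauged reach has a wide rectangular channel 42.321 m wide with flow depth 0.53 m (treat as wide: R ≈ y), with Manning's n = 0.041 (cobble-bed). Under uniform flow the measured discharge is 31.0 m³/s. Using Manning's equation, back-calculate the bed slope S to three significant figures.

0.00749

A = b·y = 42.321 × 0.53 = 22.43 m²
Wide channel: R ≈ y = 0.53 m
S = (Q·n / (1·A·R^(2/3)))² = (31.0×0.041 / (1×22.43×0.6549))² = 0.007486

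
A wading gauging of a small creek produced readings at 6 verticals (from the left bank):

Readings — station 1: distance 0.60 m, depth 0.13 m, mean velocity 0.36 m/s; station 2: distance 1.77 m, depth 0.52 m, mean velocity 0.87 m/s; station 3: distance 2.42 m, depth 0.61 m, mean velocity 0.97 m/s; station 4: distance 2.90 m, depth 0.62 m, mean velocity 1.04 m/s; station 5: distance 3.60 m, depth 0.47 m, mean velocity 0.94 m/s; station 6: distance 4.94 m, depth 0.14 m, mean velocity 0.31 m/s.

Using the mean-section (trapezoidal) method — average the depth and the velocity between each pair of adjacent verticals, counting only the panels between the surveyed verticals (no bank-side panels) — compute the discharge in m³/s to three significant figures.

1.50 m³/s

Panel 1-2: Δb = 1.17 m, d̄ = (0.13+0.52)/2 = 0.325, v̄ = (0.36+0.87)/2 = 0.615 → q = 1.17×0.325×0.615 = 0.2339 m³/s
Panel 2-3: Δb = 0.65 m, d̄ = (0.52+0.61)/2 = 0.565, v̄ = (0.87+0.97)/2 = 0.92 → q = 0.65×0.565×0.92 = 0.3379 m³/s
Panel 3-4: Δb = 0.48 m, d̄ = (0.61+0.62)/2 = 0.615, v̄ = (0.97+1.04)/2 = 1.005 → q = 0.48×0.615×1.005 = 0.2967 m³/s
Panel 4-5: Δb = 0.7 m, d̄ = (0.62+0.47)/2 = 0.545, v̄ = (1.04+0.94)/2 = 0.99 → q = 0.7×0.545×0.99 = 0.3777 m³/s
Panel 5-6: Δb = 1.34 m, d̄ = (0.47+0.14)/2 = 0.305, v̄ = (0.94+0.31)/2 = 0.625 → q = 1.34×0.305×0.625 = 0.2554 m³/s
Q = Σ q = 1.502 m³/s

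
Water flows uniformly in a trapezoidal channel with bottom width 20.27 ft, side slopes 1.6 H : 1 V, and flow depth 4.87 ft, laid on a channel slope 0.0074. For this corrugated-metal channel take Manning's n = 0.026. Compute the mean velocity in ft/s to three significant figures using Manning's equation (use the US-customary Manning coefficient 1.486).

11.4 ft/s

A = (b + z·y)·y = (20.27 + 1.6×4.87)×4.87 = 136.7 ft²
P = b + 2y√(1+z²) = 20.27 + 2×4.87×√(1+1.6²) = 38.65 ft
R = A/P = 136.7/38.65 = 3.536 ft
Q = (1.486/n)·A·R^(2/3)·S^(1/2) = (1.486/0.026) × 136.7 × 3.536^(2/3) × 0.0074^(1/2) = 1560 ft³/s
V = Q/A = 1560/136.7 = 11.41 ft/s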